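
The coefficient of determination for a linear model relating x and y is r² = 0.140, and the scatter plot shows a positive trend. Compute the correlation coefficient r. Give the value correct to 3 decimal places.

|r| = √0.140 = 0.374
The association is positive, so r = 0.374.

0.374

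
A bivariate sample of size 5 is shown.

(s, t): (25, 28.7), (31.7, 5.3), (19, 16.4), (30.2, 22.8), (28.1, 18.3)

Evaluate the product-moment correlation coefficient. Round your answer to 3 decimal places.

n = 5, Σs = 134, Σt = 91.5, Σs² = 3692.54, Σt² = 1975.47, Σst = 2399.9
nΣst − ΣsΣt = 11999.5 − 12261 = -261.5
nΣs² − (Σs)² = 18462.7 − 17956 = 506.7; nΣt² − (Σt)² = 9877.35 − 8372.25 = 1505.1
r = -261.5 / √(506.7 × 1505.1) = -261.5 / 873.2893 ≈ -0.299

-0.299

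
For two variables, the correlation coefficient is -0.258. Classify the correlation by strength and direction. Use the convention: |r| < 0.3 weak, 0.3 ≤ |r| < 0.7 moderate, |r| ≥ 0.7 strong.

weak negative

r = -0.258 < 0 so the relationship is negative.
|r| = 0.258, which falls in the weak range.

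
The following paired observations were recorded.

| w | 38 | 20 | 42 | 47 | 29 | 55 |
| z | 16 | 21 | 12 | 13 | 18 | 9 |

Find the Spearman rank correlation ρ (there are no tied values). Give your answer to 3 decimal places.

Rank w: 3, 1, 4, 5, 2, 6
Rank z: 4, 6, 2, 3, 5, 1
d = rank(w) − rank(z): -1, -5, 2, 2, -3, 5; Σd² = 68
ρ = 1 − 6Σd² / [n(n²−1)] = 1 − 6×68 / (6×35) = 1 − 408/210 ≈ -0.943

-0.943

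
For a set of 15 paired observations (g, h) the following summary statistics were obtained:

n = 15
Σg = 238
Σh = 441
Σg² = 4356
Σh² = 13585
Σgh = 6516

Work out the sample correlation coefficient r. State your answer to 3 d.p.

-0.803

r = (nΣgh − ΣgΣh) / √[(nΣg² − (Σg)²)(nΣh² − (Σh)²)]
Numerator: 15×6516 − 238×441 = -7218
Denominator: √[(65340 − 56644)(203775 − 194481)] = √[8696 × 9294] = 8990.0291
r = -7218 / 8990.0291 ≈ -0.803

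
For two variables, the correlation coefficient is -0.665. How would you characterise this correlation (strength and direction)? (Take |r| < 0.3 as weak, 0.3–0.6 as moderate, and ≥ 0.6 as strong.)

strong negative

r = -0.665 < 0 so the relationship is negative.
|r| = 0.665, which falls in the strong range.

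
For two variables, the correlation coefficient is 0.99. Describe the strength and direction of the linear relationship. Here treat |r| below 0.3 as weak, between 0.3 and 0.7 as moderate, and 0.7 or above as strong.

r = 0.99 > 0 so the relationship is positive.
|r| = 0.99, which falls in the strong range.

strong positive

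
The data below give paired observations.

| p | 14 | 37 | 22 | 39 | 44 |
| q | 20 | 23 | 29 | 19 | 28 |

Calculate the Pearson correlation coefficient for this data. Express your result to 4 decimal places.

0.1270

n = 5, Σp = 156, Σq = 119, Σp² = 5506, Σq² = 2915, Σpq = 3742
nΣpq − ΣpΣq = 18710 − 18564 = 146
nΣp² − (Σp)² = 27530 − 24336 = 3194; nΣq² − (Σq)² = 14575 − 14161 = 414
r = 146 / √(3194 × 414) = 146 / 1149.9200 ≈ 0.1270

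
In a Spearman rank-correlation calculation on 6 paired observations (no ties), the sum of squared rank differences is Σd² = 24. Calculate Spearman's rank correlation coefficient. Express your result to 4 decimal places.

0.3143

ρ = 1 − 6Σd² / [n(n²−1)] = 1 − 6×24 / (6×35)
  = 1 − 144/210 = 1 − 0.68571 ≈ 0.3143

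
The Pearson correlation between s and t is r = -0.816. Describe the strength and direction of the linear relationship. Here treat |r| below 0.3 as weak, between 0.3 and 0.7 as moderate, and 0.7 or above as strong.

r = -0.816 < 0 so the relationship is negative.
|r| = 0.816, which falls in the strong range.

strong negative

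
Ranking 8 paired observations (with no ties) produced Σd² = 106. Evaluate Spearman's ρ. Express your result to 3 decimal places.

ρ = 1 − 6Σd² / [n(n²−1)] = 1 − 6×106 / (8×63)
  = 1 − 636/504 = 1 − 1.2619 ≈ -0.262

-0.262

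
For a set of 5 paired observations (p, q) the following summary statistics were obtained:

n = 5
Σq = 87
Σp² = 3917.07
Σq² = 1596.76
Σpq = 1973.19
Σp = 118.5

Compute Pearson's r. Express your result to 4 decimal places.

r = (nΣpq − ΣpΣq) / √[(nΣp² − (Σp)²)(nΣq² − (Σq)²)]
Numerator: 5×1973.19 − 118.5×87 = -443.55
Denominator: √[(19585.35 − 14042.25)(7983.8 − 7569)] = √[5543.1 × 414.8] = 1516.3370
r = -443.55 / 1516.3370 ≈ -0.2925

-0.2925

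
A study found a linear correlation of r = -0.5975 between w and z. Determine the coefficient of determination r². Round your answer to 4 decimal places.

0.3570

r² = (-0.5975)² = 0.3570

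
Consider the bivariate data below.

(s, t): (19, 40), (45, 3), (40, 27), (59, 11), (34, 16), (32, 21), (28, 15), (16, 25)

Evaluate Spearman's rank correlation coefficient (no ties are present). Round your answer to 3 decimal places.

-0.619

Rank s: 2, 7, 6, 8, 5, 4, 3, 1
Rank t: 8, 1, 7, 2, 4, 5, 3, 6
d = rank(s) − rank(t): -6, 6, -1, 6, 1, -1, 0, -5; Σd² = 136
ρ = 1 − 6Σd² / [n(n²−1)] = 1 − 6×136 / (8×63) = 1 − 816/504 ≈ -0.619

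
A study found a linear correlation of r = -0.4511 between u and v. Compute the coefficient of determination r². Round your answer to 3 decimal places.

r² = (-0.4511)² = 0.203

0.203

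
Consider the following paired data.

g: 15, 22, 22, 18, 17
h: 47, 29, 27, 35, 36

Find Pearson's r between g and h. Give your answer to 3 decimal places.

-0.946

n = 5, Σg = 94, Σh = 174, Σg² = 1806, Σh² = 6300, Σgh = 3179
nΣgh − ΣgΣh = 15895 − 16356 = -461
nΣg² − (Σg)² = 9030 − 8836 = 194; nΣh² − (Σh)² = 31500 − 30276 = 1224
r = -461 / √(194 × 1224) = -461 / 487.2946 ≈ -0.946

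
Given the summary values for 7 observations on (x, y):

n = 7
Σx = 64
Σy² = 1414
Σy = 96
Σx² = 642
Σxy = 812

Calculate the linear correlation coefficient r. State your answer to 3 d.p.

-0.883

r = (nΣxy − ΣxΣy) / √[(nΣx² − (Σx)²)(nΣy² − (Σy)²)]
Numerator: 7×812 − 64×96 = -460
Denominator: √[(4494 − 4096)(9898 − 9216)] = √[398 × 682] = 520.9952
r = -460 / 520.9952 ≈ -0.883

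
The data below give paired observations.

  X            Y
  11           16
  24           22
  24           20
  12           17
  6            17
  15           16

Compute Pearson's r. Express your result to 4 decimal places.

n = 6, ΣX = 92, ΣY = 108, ΣX² = 1678, ΣY² = 1974, ΣXY = 1730
nΣXY − ΣXΣY = 10380 − 9936 = 444
nΣX² − (ΣX)² = 10068 − 8464 = 1604; nΣY² − (ΣY)² = 11844 − 11664 = 180
r = 444 / √(1604 × 180) = 444 / 537.3267 ≈ 0.8263

0.8263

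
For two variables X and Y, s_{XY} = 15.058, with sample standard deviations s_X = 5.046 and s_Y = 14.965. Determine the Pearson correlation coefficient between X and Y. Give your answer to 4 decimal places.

r = Cov(X,Y) / (s_X · s_Y) = 15.058 / (5.046 × 14.965)
  = 15.058 / 75.5134 ≈ 0.1994

0.1994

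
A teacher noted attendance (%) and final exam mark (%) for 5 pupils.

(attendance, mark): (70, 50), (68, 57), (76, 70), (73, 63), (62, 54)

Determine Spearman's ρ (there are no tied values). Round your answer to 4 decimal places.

Rank attendance: 3, 2, 5, 4, 1
Rank mark: 1, 3, 5, 4, 2
d = rank(attendance) − rank(mark): 2, -1, 0, 0, -1; Σd² = 6
ρ = 1 − 6Σd² / [n(n²−1)] = 1 − 6×6 / (5×24) = 1 − 36/120 ≈ 0.7000

0.7000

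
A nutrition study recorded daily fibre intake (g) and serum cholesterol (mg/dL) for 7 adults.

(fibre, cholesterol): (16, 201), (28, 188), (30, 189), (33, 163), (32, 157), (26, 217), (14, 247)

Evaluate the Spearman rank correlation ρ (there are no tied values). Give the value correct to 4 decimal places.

Rank fibre: 2, 4, 5, 7, 6, 3, 1
Rank cholesterol: 5, 3, 4, 2, 1, 6, 7
d = rank(fibre) − rank(cholesterol): -3, 1, 1, 5, 5, -3, -6; Σd² = 106
ρ = 1 − 6Σd² / [n(n²−1)] = 1 − 6×106 / (7×48) = 1 − 636/336 ≈ -0.8929

-0.8929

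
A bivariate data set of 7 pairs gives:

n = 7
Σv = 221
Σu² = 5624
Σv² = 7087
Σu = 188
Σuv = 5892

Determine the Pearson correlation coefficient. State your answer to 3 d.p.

-0.173

r = (nΣuv − ΣuΣv) / √[(nΣu² − (Σu)²)(nΣv² − (Σv)²)]
Numerator: 7×5892 − 188×221 = -304
Denominator: √[(39368 − 35344)(49609 − 48841)] = √[4024 × 768] = 1757.9625
r = -304 / 1757.9625 ≈ -0.173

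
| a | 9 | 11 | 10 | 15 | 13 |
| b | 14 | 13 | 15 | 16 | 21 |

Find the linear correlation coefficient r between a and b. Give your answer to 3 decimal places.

n = 5, Σa = 58, Σb = 79, Σa² = 696, Σb² = 1287, Σab = 932
nΣab − ΣaΣb = 4660 − 4582 = 78
nΣa² − (Σa)² = 3480 − 3364 = 116; nΣb² − (Σb)² = 6435 − 6241 = 194
r = 78 / √(116 × 194) = 78 / 150.0133 ≈ 0.520

0.520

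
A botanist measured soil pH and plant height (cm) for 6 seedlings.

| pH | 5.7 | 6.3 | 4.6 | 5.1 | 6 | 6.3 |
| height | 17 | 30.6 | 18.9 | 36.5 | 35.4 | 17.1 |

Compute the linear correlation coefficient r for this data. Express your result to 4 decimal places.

0.0542

n = 6, Σx = 34, Σy = 155.5, Σx² = 195.04, Σy² = 4460.39, Σxy = 882.9
nΣxy − ΣxΣy = 5297.4 − 5287 = 10.4
nΣx² − (Σx)² = 1170.24 − 1156 = 14.24; nΣy² − (Σy)² = 26762.34 − 24180.25 = 2582.09
r = 10.4 / √(14.24 × 2582.09) = 10.4 / 191.7523 ≈ 0.0542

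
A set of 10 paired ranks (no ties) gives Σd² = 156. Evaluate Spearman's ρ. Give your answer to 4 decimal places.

0.0545

ρ = 1 − 6Σd² / [n(n²−1)] = 1 − 6×156 / (10×99)
  = 1 − 936/990 = 1 − 0.94545 ≈ 0.0545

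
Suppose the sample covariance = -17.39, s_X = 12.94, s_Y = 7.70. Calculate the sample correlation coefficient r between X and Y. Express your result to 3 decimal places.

r = Cov(X,Y) / (s_X · s_Y) = -17.39 / (12.94 × 7.70)
  = -17.39 / 99.6380 ≈ -0.175

-0.175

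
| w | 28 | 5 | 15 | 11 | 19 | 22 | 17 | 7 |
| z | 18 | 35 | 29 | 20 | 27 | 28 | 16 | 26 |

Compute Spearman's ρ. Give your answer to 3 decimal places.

-0.381

Rank w: 8, 1, 4, 3, 6, 7, 5, 2
Rank z: 2, 8, 7, 3, 5, 6, 1, 4
d = rank(w) − rank(z): 6, -7, -3, 0, 1, 1, 4, -2; Σd² = 116
ρ = 1 − 6Σd² / [n(n²−1)] = 1 − 6×116 / (8×63) = 1 − 696/504 ≈ -0.381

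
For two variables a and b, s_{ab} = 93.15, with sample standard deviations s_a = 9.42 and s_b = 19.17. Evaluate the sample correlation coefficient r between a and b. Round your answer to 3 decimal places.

0.516

r = Cov(a,b) / (s_a · s_b) = 93.15 / (9.42 × 19.17)
  = 93.15 / 180.5814 ≈ 0.516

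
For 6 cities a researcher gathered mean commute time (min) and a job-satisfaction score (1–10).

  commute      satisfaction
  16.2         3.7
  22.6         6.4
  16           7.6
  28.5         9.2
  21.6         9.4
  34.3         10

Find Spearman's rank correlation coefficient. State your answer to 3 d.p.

0.600

Rank commute: 2, 4, 1, 5, 3, 6
Rank satisfaction: 1, 2, 3, 4, 5, 6
d = rank(commute) − rank(satisfaction): 1, 2, -2, 1, -2, 0; Σd² = 14
ρ = 1 − 6Σd² / [n(n²−1)] = 1 − 6×14 / (6×35) = 1 − 84/210 ≈ 0.600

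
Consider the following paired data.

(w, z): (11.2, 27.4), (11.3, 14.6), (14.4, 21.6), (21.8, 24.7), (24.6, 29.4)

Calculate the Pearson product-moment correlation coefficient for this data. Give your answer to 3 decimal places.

0.584

n = 5, Σw = 83.3, Σz = 117.7, Σw² = 1540.89, Σz² = 2904.93, Σwz = 2044.6
nΣwz − ΣwΣz = 10223 − 9804.41 = 418.59
nΣw² − (Σw)² = 7704.45 − 6938.89 = 765.56; nΣz² − (Σz)² = 14524.65 − 13853.29 = 671.36
r = 418.59 / √(765.56 × 671.36) = 418.59 / 716.9145 ≈ 0.584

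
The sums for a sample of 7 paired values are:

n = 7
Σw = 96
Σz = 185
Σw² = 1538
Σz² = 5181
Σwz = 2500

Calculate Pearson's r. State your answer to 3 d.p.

-0.146

r = (nΣwz − ΣwΣz) / √[(nΣw² − (Σw)²)(nΣz² − (Σz)²)]
Numerator: 7×2500 − 96×185 = -260
Denominator: √[(10766 − 9216)(36267 − 34225)] = √[1550 × 2042] = 1779.0728
r = -260 / 1779.0728 ≈ -0.146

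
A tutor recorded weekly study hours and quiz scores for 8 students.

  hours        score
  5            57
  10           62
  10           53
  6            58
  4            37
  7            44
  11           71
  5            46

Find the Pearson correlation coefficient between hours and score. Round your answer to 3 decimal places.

n = 8, Σx = 58, Σy = 428, Σx² = 472, Σy² = 23728, Σxy = 3250
nΣxy − ΣxΣy = 26000 − 24824 = 1176
nΣx² − (Σx)² = 3776 − 3364 = 412; nΣy² − (Σy)² = 189824 − 183184 = 6640
r = 1176 / √(412 × 6640) = 1176 / 1653.9891 ≈ 0.711

0.711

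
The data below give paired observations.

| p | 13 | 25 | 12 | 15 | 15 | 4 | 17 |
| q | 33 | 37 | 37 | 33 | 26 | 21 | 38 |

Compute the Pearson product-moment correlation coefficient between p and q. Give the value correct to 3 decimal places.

0.693

n = 7, Σp = 101, Σq = 225, Σp² = 1693, Σq² = 7477, Σpq = 3413
nΣpq − ΣpΣq = 23891 − 22725 = 1166
nΣp² − (Σp)² = 11851 − 10201 = 1650; nΣq² − (Σq)² = 52339 − 50625 = 1714
r = 1166 / √(1650 × 1714) = 1166 / 1681.6956 ≈ 0.693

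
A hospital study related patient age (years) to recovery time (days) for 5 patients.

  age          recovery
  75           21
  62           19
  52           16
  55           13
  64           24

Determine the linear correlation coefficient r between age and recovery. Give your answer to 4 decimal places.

n = 5, Σx = 308, Σy = 93, Σx² = 19294, Σy² = 1803, Σxy = 5836
nΣxy − ΣxΣy = 29180 − 28644 = 536
nΣx² − (Σx)² = 96470 − 94864 = 1606; nΣy² − (Σy)² = 9015 − 8649 = 366
r = 536 / √(1606 × 366) = 536 / 766.6786 ≈ 0.6991

0.6991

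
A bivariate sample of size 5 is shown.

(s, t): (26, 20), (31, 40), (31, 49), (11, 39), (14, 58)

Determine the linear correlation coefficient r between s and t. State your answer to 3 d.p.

-0.252

n = 5, Σs = 113, Σt = 206, Σs² = 2915, Σt² = 9286, Σst = 4520
nΣst − ΣsΣt = 22600 − 23278 = -678
nΣs² − (Σs)² = 14575 − 12769 = 1806; nΣt² − (Σt)² = 46430 − 42436 = 3994
r = -678 / √(1806 × 3994) = -678 / 2685.7334 ≈ -0.252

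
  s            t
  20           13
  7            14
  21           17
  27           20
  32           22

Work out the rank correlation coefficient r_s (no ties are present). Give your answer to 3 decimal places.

Rank s: 2, 1, 3, 4, 5
Rank t: 1, 2, 3, 4, 5
d = rank(s) − rank(t): 1, -1, 0, 0, 0; Σd² = 2
ρ = 1 − 6Σd² / [n(n²−1)] = 1 − 6×2 / (5×24) = 1 − 12/120 ≈ 0.900

0.900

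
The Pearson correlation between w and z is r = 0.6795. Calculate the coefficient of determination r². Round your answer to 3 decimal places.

0.462

r² = (0.6795)² = 0.462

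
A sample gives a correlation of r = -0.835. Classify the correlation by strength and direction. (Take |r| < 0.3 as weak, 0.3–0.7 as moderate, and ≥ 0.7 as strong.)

r = -0.835 < 0 so the relationship is negative.
|r| = 0.835, which falls in the strong range.

strong negative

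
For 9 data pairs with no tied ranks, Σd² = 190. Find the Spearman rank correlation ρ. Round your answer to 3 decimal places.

ρ = 1 − 6Σd² / [n(n²−1)] = 1 − 6×190 / (9×80)
  = 1 − 1140/720 = 1 − 1.5833 ≈ -0.583

-0.583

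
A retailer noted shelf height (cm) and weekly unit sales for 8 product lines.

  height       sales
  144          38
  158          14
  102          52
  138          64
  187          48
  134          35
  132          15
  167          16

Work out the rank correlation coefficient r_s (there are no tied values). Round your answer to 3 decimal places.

-0.167

Rank height: 5, 6, 1, 4, 8, 3, 2, 7
Rank sales: 5, 1, 7, 8, 6, 4, 2, 3
d = rank(height) − rank(sales): 0, 5, -6, -4, 2, -1, 0, 4; Σd² = 98
ρ = 1 − 6Σd² / [n(n²−1)] = 1 − 6×98 / (8×63) = 1 − 588/504 ≈ -0.167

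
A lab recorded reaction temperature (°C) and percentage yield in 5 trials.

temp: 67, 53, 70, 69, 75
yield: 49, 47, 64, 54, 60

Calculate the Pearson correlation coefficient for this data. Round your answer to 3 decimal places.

0.744

n = 5, Σx = 334, Σy = 274, Σx² = 22584, Σy² = 15222, Σxy = 18480
nΣxy − ΣxΣy = 92400 − 91516 = 884
nΣx² − (Σx)² = 112920 − 111556 = 1364; nΣy² − (Σy)² = 76110 − 75076 = 1034
r = 884 / √(1364 × 1034) = 884 / 1187.5925 ≈ 0.744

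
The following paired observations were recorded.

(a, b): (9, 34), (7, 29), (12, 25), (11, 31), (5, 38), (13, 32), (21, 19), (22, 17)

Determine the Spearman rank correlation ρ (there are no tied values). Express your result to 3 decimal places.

-0.762

Rank a: 3, 2, 5, 4, 1, 6, 7, 8
Rank b: 7, 4, 3, 5, 8, 6, 2, 1
d = rank(a) − rank(b): -4, -2, 2, -1, -7, 0, 5, 7; Σd² = 148
ρ = 1 − 6Σd² / [n(n²−1)] = 1 − 6×148 / (8×63) = 1 − 888/504 ≈ -0.762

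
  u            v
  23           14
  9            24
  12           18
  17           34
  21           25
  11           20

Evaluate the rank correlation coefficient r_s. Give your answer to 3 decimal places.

Rank u: 6, 1, 3, 4, 5, 2
Rank v: 1, 4, 2, 6, 5, 3
d = rank(u) − rank(v): 5, -3, 1, -2, 0, -1; Σd² = 40
ρ = 1 − 6Σd² / [n(n²−1)] = 1 − 6×40 / (6×35) = 1 − 240/210 ≈ -0.143

-0.143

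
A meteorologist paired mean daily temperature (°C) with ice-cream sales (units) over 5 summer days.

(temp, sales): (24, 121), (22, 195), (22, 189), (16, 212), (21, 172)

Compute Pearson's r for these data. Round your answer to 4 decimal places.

-0.7490

n = 5, Σx = 105, Σy = 889, Σx² = 2241, Σy² = 162915, Σxy = 18356
nΣxy − ΣxΣy = 91780 − 93345 = -1565
nΣx² − (Σx)² = 11205 − 11025 = 180; nΣy² − (Σy)² = 814575 − 790321 = 24254
r = -1565 / √(180 × 24254) = -1565 / 2089.4305 ≈ -0.7490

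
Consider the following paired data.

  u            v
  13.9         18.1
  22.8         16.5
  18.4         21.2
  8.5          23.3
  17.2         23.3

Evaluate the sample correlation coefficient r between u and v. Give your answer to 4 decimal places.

-0.5796

n = 5, Σu = 80.8, Σv = 102.4, Σu² = 1419.7, Σv² = 2135.08, Σuv = 1616.68
nΣuv − ΣuΣv = 8083.4 − 8273.92 = -190.52
nΣu² − (Σu)² = 7098.5 − 6528.64 = 569.86; nΣv² − (Σv)² = 10675.4 − 10485.76 = 189.64
r = -190.52 / √(569.86 × 189.64) = -190.52 / 328.7374 ≈ -0.5796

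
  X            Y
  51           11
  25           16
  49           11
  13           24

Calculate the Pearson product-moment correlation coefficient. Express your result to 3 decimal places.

-0.956

n = 4, ΣX = 138, ΣY = 62, ΣX² = 5796, ΣY² = 1074, ΣXY = 1812
nΣXY − ΣXΣY = 7248 − 8556 = -1308
nΣX² − (ΣX)² = 23184 − 19044 = 4140; nΣY² − (ΣY)² = 4296 − 3844 = 452
r = -1308 / √(4140 × 452) = -1308 / 1367.9474 ≈ -0.956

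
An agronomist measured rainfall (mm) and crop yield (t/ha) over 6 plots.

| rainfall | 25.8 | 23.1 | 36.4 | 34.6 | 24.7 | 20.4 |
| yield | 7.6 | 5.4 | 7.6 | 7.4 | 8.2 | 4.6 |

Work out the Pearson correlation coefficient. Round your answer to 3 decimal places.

0.596

n = 6, Σx = 165, Σy = 40.8, Σx² = 4747.62, Σy² = 287.84, Σxy = 1149.88
nΣxy − ΣxΣy = 6899.28 − 6732 = 167.28
nΣx² − (Σx)² = 28485.72 − 27225 = 1260.72; nΣy² − (Σy)² = 1727.04 − 1664.64 = 62.4
r = 167.28 / √(1260.72 × 62.4) = 167.28 / 280.4798 ≈ 0.596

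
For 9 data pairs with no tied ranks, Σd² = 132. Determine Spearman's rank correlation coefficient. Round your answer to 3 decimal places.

-0.100

ρ = 1 − 6Σd² / [n(n²−1)] = 1 − 6×132 / (9×80)
  = 1 − 792/720 = 1 − 1.1000 ≈ -0.100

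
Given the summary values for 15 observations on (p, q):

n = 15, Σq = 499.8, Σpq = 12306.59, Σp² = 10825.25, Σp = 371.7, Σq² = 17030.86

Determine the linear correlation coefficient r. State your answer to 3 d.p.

-0.100

r = (nΣpq − ΣpΣq) / √[(nΣp² − (Σp)²)(nΣq² − (Σq)²)]
Numerator: 15×12306.59 − 371.7×499.8 = -1176.81
Denominator: √[(162378.75 − 138160.89)(255462.9 − 249800.04)] = √[24217.86 × 5662.86] = 11710.7793
r = -1176.81 / 11710.7793 ≈ -0.100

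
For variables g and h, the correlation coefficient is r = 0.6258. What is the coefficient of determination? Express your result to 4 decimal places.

r² = (0.6258)² = 0.3916

0.3916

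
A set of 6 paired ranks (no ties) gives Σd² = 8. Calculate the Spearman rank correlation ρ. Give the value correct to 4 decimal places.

ρ = 1 − 6Σd² / [n(n²−1)] = 1 − 6×8 / (6×35)
  = 1 − 48/210 = 1 − 0.22857 ≈ 0.7714

0.7714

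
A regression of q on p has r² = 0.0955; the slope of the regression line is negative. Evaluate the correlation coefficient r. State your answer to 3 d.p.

-0.309

|r| = √0.0955 = 0.309
The association is negative, so r = −0.309.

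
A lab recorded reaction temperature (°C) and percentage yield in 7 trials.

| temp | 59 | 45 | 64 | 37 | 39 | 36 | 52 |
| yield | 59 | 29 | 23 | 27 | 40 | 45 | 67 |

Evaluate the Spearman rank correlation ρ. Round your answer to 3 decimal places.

-0.036

Rank temp: 6, 4, 7, 2, 3, 1, 5
Rank yield: 6, 3, 1, 2, 4, 5, 7
d = rank(temp) − rank(yield): 0, 1, 6, 0, -1, -4, -2; Σd² = 58
ρ = 1 − 6Σd² / [n(n²−1)] = 1 − 6×58 / (7×48) = 1 − 348/336 ≈ -0.036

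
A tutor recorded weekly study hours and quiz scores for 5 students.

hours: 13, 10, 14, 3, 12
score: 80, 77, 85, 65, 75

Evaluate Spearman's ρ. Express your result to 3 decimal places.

Rank hours: 4, 2, 5, 1, 3
Rank score: 4, 3, 5, 1, 2
d = rank(hours) − rank(score): 0, -1, 0, 0, 1; Σd² = 2
ρ = 1 − 6Σd² / [n(n²−1)] = 1 − 6×2 / (5×24) = 1 − 12/120 ≈ 0.900

0.900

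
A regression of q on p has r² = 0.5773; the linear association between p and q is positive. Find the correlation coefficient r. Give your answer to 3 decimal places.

|r| = √0.5773 = 0.760
The association is positive, so r = 0.760.

0.760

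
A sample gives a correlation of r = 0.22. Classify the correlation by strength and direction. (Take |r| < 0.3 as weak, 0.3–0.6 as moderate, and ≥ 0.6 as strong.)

weak positive

r = 0.22 > 0 so the relationship is positive.
|r| = 0.22, which falls in the weak range.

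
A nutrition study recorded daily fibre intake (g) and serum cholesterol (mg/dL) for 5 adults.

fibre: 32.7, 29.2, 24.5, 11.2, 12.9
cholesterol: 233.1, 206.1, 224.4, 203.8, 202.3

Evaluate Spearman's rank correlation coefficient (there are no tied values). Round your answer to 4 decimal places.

Rank fibre: 5, 4, 3, 1, 2
Rank cholesterol: 5, 3, 4, 2, 1
d = rank(fibre) − rank(cholesterol): 0, 1, -1, -1, 1; Σd² = 4
ρ = 1 − 6Σd² / [n(n²−1)] = 1 − 6×4 / (5×24) = 1 − 24/120 ≈ 0.8000

0.8000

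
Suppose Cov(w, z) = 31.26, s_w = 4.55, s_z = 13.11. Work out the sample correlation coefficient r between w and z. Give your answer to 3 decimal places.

0.524

r = Cov(w,z) / (s_w · s_z) = 31.26 / (4.55 × 13.11)
  = 31.26 / 59.6505 ≈ 0.524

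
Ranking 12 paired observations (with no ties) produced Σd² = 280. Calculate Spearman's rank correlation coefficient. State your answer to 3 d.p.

ρ = 1 − 6Σd² / [n(n²−1)] = 1 − 6×280 / (12×143)
  = 1 − 1680/1716 = 1 − 0.9790 ≈ 0.021

0.021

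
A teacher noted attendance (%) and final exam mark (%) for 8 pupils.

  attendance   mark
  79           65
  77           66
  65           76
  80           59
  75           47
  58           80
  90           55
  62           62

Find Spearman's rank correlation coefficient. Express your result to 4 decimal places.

-0.5714

Rank attendance: 6, 5, 3, 7, 4, 1, 8, 2
Rank mark: 5, 6, 7, 3, 1, 8, 2, 4
d = rank(attendance) − rank(mark): 1, -1, -4, 4, 3, -7, 6, -2; Σd² = 132
ρ = 1 − 6Σd² / [n(n²−1)] = 1 − 6×132 / (8×63) = 1 − 792/504 ≈ -0.5714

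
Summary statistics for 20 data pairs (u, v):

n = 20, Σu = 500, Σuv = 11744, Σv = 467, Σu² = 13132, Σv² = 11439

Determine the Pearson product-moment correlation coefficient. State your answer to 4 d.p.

r = (nΣuv − ΣuΣv) / √[(nΣu² − (Σu)²)(nΣv² − (Σv)²)]
Numerator: 20×11744 − 500×467 = 1380
Denominator: √[(262640 − 250000)(228780 − 218089)] = √[12640 × 10691] = 11624.7254
r = 1380 / 11624.7254 ≈ 0.1187

0.1187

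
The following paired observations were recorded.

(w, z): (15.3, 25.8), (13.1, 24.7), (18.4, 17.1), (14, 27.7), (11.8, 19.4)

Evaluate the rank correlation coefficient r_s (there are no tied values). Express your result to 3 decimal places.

Rank w: 4, 2, 5, 3, 1
Rank z: 4, 3, 1, 5, 2
d = rank(w) − rank(z): 0, -1, 4, -2, -1; Σd² = 22
ρ = 1 − 6Σd² / [n(n²−1)] = 1 − 6×22 / (5×24) = 1 − 132/120 ≈ -0.100

-0.100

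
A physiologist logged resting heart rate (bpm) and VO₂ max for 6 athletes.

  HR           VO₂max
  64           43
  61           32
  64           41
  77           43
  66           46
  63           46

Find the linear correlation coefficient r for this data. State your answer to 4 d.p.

0.3296

n = 6, Σx = 395, Σy = 251, Σx² = 26167, Σy² = 10635, Σxy = 16573
nΣxy − ΣxΣy = 99438 − 99145 = 293
nΣx² − (Σx)² = 157002 − 156025 = 977; nΣy² − (Σy)² = 63810 − 63001 = 809
r = 293 / √(977 × 809) = 293 / 889.0405 ≈ 0.3296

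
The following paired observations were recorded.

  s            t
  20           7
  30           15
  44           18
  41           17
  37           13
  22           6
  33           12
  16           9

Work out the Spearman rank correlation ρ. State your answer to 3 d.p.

Rank s: 2, 4, 8, 7, 6, 3, 5, 1
Rank t: 2, 6, 8, 7, 5, 1, 4, 3
d = rank(s) − rank(t): 0, -2, 0, 0, 1, 2, 1, -2; Σd² = 14
ρ = 1 − 6Σd² / [n(n²−1)] = 1 − 6×14 / (8×63) = 1 − 84/504 ≈ 0.833

0.833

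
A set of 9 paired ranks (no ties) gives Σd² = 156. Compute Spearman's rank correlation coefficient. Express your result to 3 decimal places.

ρ = 1 − 6Σd² / [n(n²−1)] = 1 − 6×156 / (9×80)
  = 1 − 936/720 = 1 − 1.3000 ≈ -0.300

-0.300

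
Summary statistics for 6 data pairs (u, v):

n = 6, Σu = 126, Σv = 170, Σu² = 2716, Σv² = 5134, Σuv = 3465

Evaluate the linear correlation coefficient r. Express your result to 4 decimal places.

r = (nΣuv − ΣuΣv) / √[(nΣu² − (Σu)²)(nΣv² − (Σv)²)]
Numerator: 6×3465 − 126×170 = -630
Denominator: √[(16296 − 15876)(30804 − 28900)] = √[420 × 1904] = 894.2483
r = -630 / 894.2483 ≈ -0.7045

-0.7045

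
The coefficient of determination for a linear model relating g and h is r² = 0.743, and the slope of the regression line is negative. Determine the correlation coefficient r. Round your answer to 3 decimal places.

|r| = √0.743 = 0.862
The association is negative, so r = −0.862.

-0.862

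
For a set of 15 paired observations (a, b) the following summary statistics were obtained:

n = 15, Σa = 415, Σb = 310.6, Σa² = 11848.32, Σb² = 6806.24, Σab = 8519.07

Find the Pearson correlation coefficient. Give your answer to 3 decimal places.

r = (nΣab − ΣaΣb) / √[(nΣa² − (Σa)²)(nΣb² − (Σb)²)]
Numerator: 15×8519.07 − 415×310.6 = -1112.95
Denominator: √[(177724.8 − 172225)(102093.6 − 96472.36)] = √[5499.8 × 5621.24] = 5560.1885
r = -1112.95 / 5560.1885 ≈ -0.200

-0.200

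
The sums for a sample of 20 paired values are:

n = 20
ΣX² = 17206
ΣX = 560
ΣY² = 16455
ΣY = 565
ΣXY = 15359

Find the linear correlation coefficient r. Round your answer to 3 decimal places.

-0.531

r = (nΣXY − ΣXΣY) / √[(nΣX² − (ΣX)²)(nΣY² − (ΣY)²)]
Numerator: 20×15359 − 560×565 = -9220
Denominator: √[(344120 − 313600)(329100 − 319225)] = √[30520 × 9875] = 17360.4435
r = -9220 / 17360.4435 ≈ -0.531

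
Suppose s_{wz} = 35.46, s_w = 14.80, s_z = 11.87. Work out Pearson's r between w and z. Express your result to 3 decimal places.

r = Cov(w,z) / (s_w · s_z) = 35.46 / (14.80 × 11.87)
  = 35.46 / 175.6760 ≈ 0.202

0.202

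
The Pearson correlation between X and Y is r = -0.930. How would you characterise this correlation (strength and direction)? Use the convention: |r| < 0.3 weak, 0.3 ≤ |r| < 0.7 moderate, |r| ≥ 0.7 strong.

r = -0.930 < 0 so the relationship is negative.
|r| = 0.930, which falls in the strong range.

strong negative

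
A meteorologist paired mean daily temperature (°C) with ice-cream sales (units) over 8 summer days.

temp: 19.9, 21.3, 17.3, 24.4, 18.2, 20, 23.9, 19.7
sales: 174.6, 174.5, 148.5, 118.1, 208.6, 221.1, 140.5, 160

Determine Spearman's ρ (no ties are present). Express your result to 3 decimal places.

Rank temp: 4, 6, 1, 8, 2, 5, 7, 3
Rank sales: 6, 5, 3, 1, 7, 8, 2, 4
d = rank(temp) − rank(sales): -2, 1, -2, 7, -5, -3, 5, -1; Σd² = 118
ρ = 1 − 6Σd² / [n(n²−1)] = 1 − 6×118 / (8×63) = 1 − 708/504 ≈ -0.405

-0.405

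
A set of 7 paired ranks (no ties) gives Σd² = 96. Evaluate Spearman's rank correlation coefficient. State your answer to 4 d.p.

-0.7143

ρ = 1 − 6Σd² / [n(n²−1)] = 1 − 6×96 / (7×48)
  = 1 − 576/336 = 1 − 1.71429 ≈ -0.7143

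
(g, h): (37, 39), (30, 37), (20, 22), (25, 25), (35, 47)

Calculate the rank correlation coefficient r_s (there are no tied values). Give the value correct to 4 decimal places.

Rank g: 5, 3, 1, 2, 4
Rank h: 4, 3, 1, 2, 5
d = rank(g) − rank(h): 1, 0, 0, 0, -1; Σd² = 2
ρ = 1 − 6Σd² / [n(n²−1)] = 1 − 6×2 / (5×24) = 1 − 12/120 ≈ 0.9000

0.9000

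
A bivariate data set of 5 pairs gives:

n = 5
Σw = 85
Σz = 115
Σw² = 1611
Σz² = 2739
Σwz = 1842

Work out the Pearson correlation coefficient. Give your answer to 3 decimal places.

-0.905

r = (nΣwz − ΣwΣz) / √[(nΣw² − (Σw)²)(nΣz² − (Σz)²)]
Numerator: 5×1842 − 85×115 = -565
Denominator: √[(8055 − 7225)(13695 − 13225)] = √[830 × 470] = 624.5799
r = -565 / 624.5799 ≈ -0.905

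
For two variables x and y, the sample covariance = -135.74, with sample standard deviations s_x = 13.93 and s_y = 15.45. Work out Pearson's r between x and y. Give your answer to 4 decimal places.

r = Cov(x,y) / (s_x · s_y) = -135.74 / (13.93 × 15.45)
  = -135.74 / 215.2185 ≈ -0.6307

-0.6307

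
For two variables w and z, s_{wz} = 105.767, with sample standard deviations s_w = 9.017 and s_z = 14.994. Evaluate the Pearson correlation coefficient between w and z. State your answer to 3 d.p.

0.782

r = Cov(w,z) / (s_w · s_z) = 105.767 / (9.017 × 14.994)
  = 105.767 / 135.2009 ≈ 0.782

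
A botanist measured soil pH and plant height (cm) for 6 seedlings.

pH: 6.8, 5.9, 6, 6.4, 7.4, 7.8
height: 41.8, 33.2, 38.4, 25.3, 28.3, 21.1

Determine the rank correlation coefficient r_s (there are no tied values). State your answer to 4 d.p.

Rank pH: 4, 1, 2, 3, 5, 6
Rank height: 6, 4, 5, 2, 3, 1
d = rank(pH) − rank(height): -2, -3, -3, 1, 2, 5; Σd² = 52
ρ = 1 − 6Σd² / [n(n²−1)] = 1 − 6×52 / (6×35) = 1 − 312/210 ≈ -0.4857

-0.4857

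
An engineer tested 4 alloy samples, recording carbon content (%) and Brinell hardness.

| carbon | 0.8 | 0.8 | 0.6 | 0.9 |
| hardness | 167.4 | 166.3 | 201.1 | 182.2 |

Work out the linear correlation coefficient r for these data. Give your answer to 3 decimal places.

n = 4, Σx = 3.1, Σy = 717, Σx² = 2.45, Σy² = 129316.5, Σxy = 551.6
nΣxy − ΣxΣy = 2206.4 − 2222.7 = -16.3
nΣx² − (Σx)² = 9.8 − 9.61 = 0.19; nΣy² − (Σy)² = 517266 − 514089 = 3177
r = -16.3 / √(0.19 × 3177) = -16.3 / 24.5689 ≈ -0.663

-0.663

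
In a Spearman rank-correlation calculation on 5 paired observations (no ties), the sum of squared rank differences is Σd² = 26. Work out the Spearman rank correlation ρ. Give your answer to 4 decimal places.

ρ = 1 − 6Σd² / [n(n²−1)] = 1 − 6×26 / (5×24)
  = 1 − 156/120 = 1 − 1.30000 ≈ -0.3000

-0.3000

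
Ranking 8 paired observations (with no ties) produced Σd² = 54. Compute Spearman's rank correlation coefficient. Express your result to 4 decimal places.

0.3571

ρ = 1 − 6Σd² / [n(n²−1)] = 1 − 6×54 / (8×63)
  = 1 − 324/504 = 1 − 0.64286 ≈ 0.3571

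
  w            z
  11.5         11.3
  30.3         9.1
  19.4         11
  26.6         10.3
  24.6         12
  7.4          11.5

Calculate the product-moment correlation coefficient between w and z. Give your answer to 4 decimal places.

n = 6, Σw = 119.8, Σz = 65.2, Σw² = 2794.18, Σz² = 713.84, Σwz = 1273.36
nΣwz − ΣwΣz = 7640.16 − 7810.96 = -170.8
nΣw² − (Σw)² = 16765.08 − 14352.04 = 2413.04; nΣz² − (Σz)² = 4283.04 − 4251.04 = 32
r = -170.8 / √(2413.04 × 32) = -170.8 / 277.8800 ≈ -0.6147

-0.6147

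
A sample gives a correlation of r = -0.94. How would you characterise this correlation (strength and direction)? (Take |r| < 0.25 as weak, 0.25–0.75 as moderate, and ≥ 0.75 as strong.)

r = -0.94 < 0 so the relationship is negative.
|r| = 0.94, which falls in the strong range.

strong negative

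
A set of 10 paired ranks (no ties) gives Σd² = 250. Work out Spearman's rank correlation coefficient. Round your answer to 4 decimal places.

-0.5152

ρ = 1 − 6Σd² / [n(n²−1)] = 1 − 6×250 / (10×99)
  = 1 − 1500/990 = 1 − 1.51515 ≈ -0.5152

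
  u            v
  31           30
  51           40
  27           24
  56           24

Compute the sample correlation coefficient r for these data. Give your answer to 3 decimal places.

n = 4, Σu = 165, Σv = 118, Σu² = 7427, Σv² = 3652, Σuv = 4962
nΣuv − ΣuΣv = 19848 − 19470 = 378
nΣu² − (Σu)² = 29708 − 27225 = 2483; nΣv² − (Σv)² = 14608 − 13924 = 684
r = 378 / √(2483 × 684) = 378 / 1303.2160 ≈ 0.290

0.290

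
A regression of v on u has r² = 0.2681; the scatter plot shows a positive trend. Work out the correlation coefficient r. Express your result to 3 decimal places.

0.518

|r| = √0.2681 = 0.518
The association is positive, so r = 0.518.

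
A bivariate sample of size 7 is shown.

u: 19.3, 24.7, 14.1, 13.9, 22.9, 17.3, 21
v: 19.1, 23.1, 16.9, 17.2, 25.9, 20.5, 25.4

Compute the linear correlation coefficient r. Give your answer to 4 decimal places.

n = 7, Σu = 133.2, Σv = 148.1, Σu² = 2639.3, Σv² = 3216.09, Σuv = 2897.73
nΣuv − ΣuΣv = 20284.11 − 19726.92 = 557.19
nΣu² − (Σu)² = 18475.1 − 17742.24 = 732.86; nΣv² − (Σv)² = 22512.63 − 21933.61 = 579.02
r = 557.19 / √(732.86 × 579.02) = 557.19 / 651.4143 ≈ 0.8554

0.8554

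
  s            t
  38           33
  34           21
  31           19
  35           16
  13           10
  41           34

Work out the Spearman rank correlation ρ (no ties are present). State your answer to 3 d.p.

Rank s: 5, 3, 2, 4, 1, 6
Rank t: 5, 4, 3, 2, 1, 6
d = rank(s) − rank(t): 0, -1, -1, 2, 0, 0; Σd² = 6
ρ = 1 − 6Σd² / [n(n²−1)] = 1 − 6×6 / (6×35) = 1 − 36/210 ≈ 0.829

0.829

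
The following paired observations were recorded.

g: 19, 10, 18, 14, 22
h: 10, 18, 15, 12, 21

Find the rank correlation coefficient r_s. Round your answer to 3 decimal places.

0.100

Rank g: 4, 1, 3, 2, 5
Rank h: 1, 4, 3, 2, 5
d = rank(g) − rank(h): 3, -3, 0, 0, 0; Σd² = 18
ρ = 1 − 6Σd² / [n(n²−1)] = 1 − 6×18 / (5×24) = 1 − 108/120 ≈ 0.100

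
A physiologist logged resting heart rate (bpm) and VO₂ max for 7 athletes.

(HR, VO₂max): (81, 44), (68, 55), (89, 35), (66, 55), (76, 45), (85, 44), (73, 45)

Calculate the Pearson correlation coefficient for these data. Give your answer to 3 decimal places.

n = 7, Σx = 538, Σy = 323, Σx² = 41792, Σy² = 15197, Σxy = 24494
nΣxy − ΣxΣy = 171458 − 173774 = -2316
nΣx² − (Σx)² = 292544 − 289444 = 3100; nΣy² − (Σy)² = 106379 − 104329 = 2050
r = -2316 / √(3100 × 2050) = -2316 / 2520.9125 ≈ -0.919

-0.919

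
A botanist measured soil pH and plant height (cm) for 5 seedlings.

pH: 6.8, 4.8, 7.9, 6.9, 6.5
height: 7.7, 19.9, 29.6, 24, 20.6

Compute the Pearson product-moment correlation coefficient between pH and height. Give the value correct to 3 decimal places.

0.314

n = 5, Σx = 32.9, Σy = 101.8, Σx² = 221.55, Σy² = 2331.82, Σxy = 681.22
nΣxy − ΣxΣy = 3406.1 − 3349.22 = 56.88
nΣx² − (Σx)² = 1107.75 − 1082.41 = 25.34; nΣy² − (Σy)² = 11659.1 − 10363.24 = 1295.86
r = 56.88 / √(25.34 × 1295.86) = 56.88 / 181.2101 ≈ 0.314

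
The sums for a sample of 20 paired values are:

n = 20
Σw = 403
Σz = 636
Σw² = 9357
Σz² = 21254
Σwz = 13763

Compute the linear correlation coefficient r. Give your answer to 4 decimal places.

0.8400

r = (nΣwz − ΣwΣz) / √[(nΣw² − (Σw)²)(nΣz² − (Σz)²)]
Numerator: 20×13763 − 403×636 = 18952
Denominator: √[(187140 − 162409)(425080 − 404496)] = √[24731 × 20584] = 22562.4224
r = 18952 / 22562.4224 ≈ 0.8400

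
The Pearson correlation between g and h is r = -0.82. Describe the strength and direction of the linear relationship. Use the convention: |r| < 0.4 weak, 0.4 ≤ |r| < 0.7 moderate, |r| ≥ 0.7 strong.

strong negative

r = -0.82 < 0 so the relationship is negative.
|r| = 0.82, which falls in the strong range.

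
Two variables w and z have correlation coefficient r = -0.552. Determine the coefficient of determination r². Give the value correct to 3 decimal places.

0.305

r² = (-0.552)² = 0.305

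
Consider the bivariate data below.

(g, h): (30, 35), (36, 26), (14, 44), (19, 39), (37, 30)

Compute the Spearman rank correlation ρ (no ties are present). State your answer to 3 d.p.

-0.900

Rank g: 3, 4, 1, 2, 5
Rank h: 3, 1, 5, 4, 2
d = rank(g) − rank(h): 0, 3, -4, -2, 3; Σd² = 38
ρ = 1 − 6Σd² / [n(n²−1)] = 1 − 6×38 / (5×24) = 1 − 228/120 ≈ -0.900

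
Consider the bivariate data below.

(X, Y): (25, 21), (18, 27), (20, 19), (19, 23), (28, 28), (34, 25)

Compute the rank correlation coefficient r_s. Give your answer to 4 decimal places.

Rank X: 4, 1, 3, 2, 5, 6
Rank Y: 2, 5, 1, 3, 6, 4
d = rank(X) − rank(Y): 2, -4, 2, -1, -1, 2; Σd² = 30
ρ = 1 − 6Σd² / [n(n²−1)] = 1 − 6×30 / (6×35) = 1 − 180/210 ≈ 0.1429

0.1429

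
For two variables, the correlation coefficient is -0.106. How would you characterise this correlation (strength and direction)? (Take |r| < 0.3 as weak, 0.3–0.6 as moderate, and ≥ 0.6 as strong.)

r = -0.106 < 0 so the relationship is negative.
|r| = 0.106, which falls in the weak range.

weak negative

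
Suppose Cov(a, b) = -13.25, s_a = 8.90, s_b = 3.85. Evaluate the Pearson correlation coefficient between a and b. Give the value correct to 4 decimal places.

-0.3867

r = Cov(a,b) / (s_a · s_b) = -13.25 / (8.90 × 3.85)
  = -13.25 / 34.2650 ≈ -0.3867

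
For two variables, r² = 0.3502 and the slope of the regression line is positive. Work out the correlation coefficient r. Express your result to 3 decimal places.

0.592

|r| = √0.3502 = 0.592
The association is positive, so r = 0.592.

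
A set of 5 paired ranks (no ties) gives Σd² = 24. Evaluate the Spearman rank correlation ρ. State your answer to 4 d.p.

ρ = 1 − 6Σd² / [n(n²−1)] = 1 − 6×24 / (5×24)
  = 1 − 144/120 = 1 − 1.20000 ≈ -0.2000

-0.2000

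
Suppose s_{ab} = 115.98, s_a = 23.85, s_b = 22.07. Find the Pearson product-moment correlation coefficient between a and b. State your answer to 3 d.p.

0.220

r = Cov(a,b) / (s_a · s_b) = 115.98 / (23.85 × 22.07)
  = 115.98 / 526.3695 ≈ 0.220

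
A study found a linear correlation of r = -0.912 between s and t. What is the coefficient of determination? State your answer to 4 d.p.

r² = (-0.912)² = 0.8317

0.8317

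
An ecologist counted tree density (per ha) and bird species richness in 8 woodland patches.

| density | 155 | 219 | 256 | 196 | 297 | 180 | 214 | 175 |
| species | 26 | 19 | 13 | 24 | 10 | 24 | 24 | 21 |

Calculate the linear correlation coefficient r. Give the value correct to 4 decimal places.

n = 8, Σx = 1692, Σy = 161, Σx² = 372968, Σy² = 3475, Σxy = 32324
nΣxy − ΣxΣy = 258592 − 272412 = -13820
nΣx² − (Σx)² = 2983744 − 2862864 = 120880; nΣy² − (Σy)² = 27800 − 25921 = 1879
r = -13820 / √(120880 × 1879) = -13820 / 15070.9495 ≈ -0.9170

-0.9170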